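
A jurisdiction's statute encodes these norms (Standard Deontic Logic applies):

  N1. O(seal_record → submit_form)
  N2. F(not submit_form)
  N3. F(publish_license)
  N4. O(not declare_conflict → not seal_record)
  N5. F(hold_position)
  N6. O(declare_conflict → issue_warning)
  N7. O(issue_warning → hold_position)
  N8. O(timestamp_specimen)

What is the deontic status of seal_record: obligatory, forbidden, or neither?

Forbidden

Premise 5, F(hold_position), is equivalent to O(not hold_position).
Premise 7, O(issue_warning → hold_position), contraposes to O(not hold_position → not issue_warning); with O(not hold_position) we get O(not issue_warning).
Premise 6 is O(declare_conflict → issue_warning); contrapositively O(not issue_warning → not declare_conflict). Since O(not issue_warning) holds, K gives O(not declare_conflict).
Applying K to premise 4 (O(not declare_conflict → not seal_record)) and O(not declare_conflict) yields O(not seal_record).
Premises 1, 2, 3, 8 do not contribute to this derivation.
Thus O(not seal_record), which is F(seal_record): seal_record is forbidden.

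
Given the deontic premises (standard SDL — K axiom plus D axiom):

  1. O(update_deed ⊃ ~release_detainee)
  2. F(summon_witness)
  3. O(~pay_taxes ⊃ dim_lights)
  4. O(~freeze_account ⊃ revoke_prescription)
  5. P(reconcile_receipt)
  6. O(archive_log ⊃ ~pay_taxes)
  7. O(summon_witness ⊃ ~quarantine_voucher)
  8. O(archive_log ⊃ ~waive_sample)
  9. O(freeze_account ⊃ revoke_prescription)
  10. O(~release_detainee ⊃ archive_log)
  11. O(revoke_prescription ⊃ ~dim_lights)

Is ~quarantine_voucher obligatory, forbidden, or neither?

Neither

Premise 7 is O(summon_witness ⊃ ~quarantine_voucher), but O(summon_witness) is not derivable from the premises, so it does not yield O(~quarantine_voucher).
No premise or chain of K-axiom applications forces O(~quarantine_voucher), and none forces O(quarantine_voucher). So ~quarantine_voucher is neither obligatory nor forbidden under these norms.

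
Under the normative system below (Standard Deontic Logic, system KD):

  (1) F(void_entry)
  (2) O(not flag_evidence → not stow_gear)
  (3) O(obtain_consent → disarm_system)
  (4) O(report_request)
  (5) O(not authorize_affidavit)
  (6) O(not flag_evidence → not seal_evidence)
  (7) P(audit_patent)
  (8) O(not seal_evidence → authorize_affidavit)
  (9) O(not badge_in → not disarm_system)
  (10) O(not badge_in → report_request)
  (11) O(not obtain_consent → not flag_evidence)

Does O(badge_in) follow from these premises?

From premise 5 we have O(not authorize_affidavit).
Premise 8 is O(not seal_evidence → authorize_affidavit); contrapositively O(not authorize_affidavit → seal_evidence). Since O(not authorize_affidavit) holds, K gives O(seal_evidence).
Premise 6, O(not flag_evidence → not seal_evidence), contraposes to O(seal_evidence → flag_evidence); with O(seal_evidence) we get O(flag_evidence).
Premise 11, O(not obtain_consent → not flag_evidence), contraposes to O(flag_evidence → obtain_consent); with O(flag_evidence) we get O(obtain_consent).
With premise 3, O(obtain_consent → disarm_system), the K-axiom yields O(disarm_system).
Premise 9, O(not badge_in → not disarm_system), contraposes to O(disarm_system → badge_in); with O(disarm_system) we get O(badge_in).
Premises 1, 2, 4, 7, 10 do not contribute to this derivation.
So O(badge_in) follows.

Yes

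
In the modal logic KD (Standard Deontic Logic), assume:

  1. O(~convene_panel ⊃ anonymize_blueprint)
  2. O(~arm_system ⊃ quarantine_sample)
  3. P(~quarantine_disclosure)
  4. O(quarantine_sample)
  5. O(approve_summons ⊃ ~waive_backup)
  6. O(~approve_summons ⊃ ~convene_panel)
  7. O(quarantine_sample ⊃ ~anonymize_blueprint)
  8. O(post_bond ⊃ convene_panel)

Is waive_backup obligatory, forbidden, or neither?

Forbidden

From premise 4 we have O(quarantine_sample).
Applying K to premise 7 (O(quarantine_sample ⊃ ~anonymize_blueprint)) and O(quarantine_sample) yields O(~anonymize_blueprint).
Premise 1, O(~convene_panel ⊃ anonymize_blueprint), contraposes to O(~anonymize_blueprint ⊃ convene_panel); with O(~anonymize_blueprint) we get O(convene_panel).
Premise 6, O(~approve_summons ⊃ ~convene_panel), contraposes to O(convene_panel ⊃ approve_summons); with O(convene_panel) we get O(approve_summons).
With premise 5, O(approve_summons ⊃ ~waive_backup), the K-axiom yields O(~waive_backup).
Premises 2, 3, 8 do not contribute to this derivation.
Thus O(~waive_backup), which is F(waive_backup): waive_backup is forbidden.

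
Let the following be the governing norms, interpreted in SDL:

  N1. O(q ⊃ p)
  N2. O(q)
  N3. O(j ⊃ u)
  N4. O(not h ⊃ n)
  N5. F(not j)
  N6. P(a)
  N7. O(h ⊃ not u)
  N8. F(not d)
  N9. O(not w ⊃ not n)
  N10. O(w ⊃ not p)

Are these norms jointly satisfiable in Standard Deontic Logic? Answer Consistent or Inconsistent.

Inconsistent

From premise 2 we have O(q).
From O(q) and premise 1, O(q ⊃ p), we obtain O(p).
Premise 10 is O(w ⊃ not p); contrapositively O(p ⊃ not w). Since O(p) holds, K gives O(not w).
From O(not w) and premise 9, O(not w ⊃ not n), we obtain O(not n).
Premise 4, O(not h ⊃ n), contraposes to O(not n ⊃ h); with O(not n) we get O(h).
Premise 7 is O(h ⊃ not u); since O(h), deontic closure gives O(not u).
Premise 3, O(j ⊃ u), contraposes to O(not u ⊃ not j); with O(not u) we get O(not j).
But premise 5, F(not j), means O(j).
We now have both O(not j) and O(j) — j is simultaneously obligatory and forbidden, violating the D-axiom.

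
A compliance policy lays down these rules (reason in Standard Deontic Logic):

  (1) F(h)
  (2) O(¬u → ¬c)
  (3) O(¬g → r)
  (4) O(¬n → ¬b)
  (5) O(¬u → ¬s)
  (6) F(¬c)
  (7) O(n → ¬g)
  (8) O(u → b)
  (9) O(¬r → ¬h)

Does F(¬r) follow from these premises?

F(¬c) at premise 6 means O(c).
Premise 2, O(¬u → ¬c), contraposes to O(c → u); with O(c) we get O(u).
Applying K to premise 8 (O(u → b)) and O(u) yields O(b).
Premise 4 is O(¬n → ¬b); contrapositively O(b → n). Since O(b) holds, K gives O(n).
Premise 7 is O(n → ¬g); since O(n), deontic closure gives O(¬g).
From O(¬g) and premise 3, O(¬g → r), we obtain O(r).
Premises 1, 5, 9 do not contribute to this derivation.
So O(r) holds, i.e. F(¬r). The claim follows.

Yes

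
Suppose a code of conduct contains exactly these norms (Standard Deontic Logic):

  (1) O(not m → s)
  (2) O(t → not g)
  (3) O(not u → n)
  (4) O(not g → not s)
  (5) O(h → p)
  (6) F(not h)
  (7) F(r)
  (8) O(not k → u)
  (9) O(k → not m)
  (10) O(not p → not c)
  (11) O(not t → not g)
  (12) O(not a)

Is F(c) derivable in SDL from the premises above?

Premise 10 is O(not p → not c), but O(not p) is not derivable from the premises, so it does not yield O(not c).
No other premise forces O(not c). An ideal world satisfying every premise can still have c true, so F(c) is not derivable.

No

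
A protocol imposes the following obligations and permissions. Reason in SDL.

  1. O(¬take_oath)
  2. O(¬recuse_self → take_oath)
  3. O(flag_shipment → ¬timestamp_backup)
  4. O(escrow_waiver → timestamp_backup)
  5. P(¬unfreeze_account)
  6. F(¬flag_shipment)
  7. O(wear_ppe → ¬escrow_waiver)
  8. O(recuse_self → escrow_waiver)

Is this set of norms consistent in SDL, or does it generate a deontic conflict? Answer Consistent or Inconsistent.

Inconsistent

Premise 6, F(¬flag_shipment), is equivalent to O(flag_shipment).
From O(flag_shipment) and premise 3, O(flag_shipment → ¬timestamp_backup), we obtain O(¬timestamp_backup).
Premise 4, O(escrow_waiver → timestamp_backup), contraposes to O(¬timestamp_backup → ¬escrow_waiver); with O(¬timestamp_backup) we get O(¬escrow_waiver).
Premise 8, O(recuse_self → escrow_waiver), contraposes to O(¬escrow_waiver → ¬recuse_self); with O(¬escrow_waiver) we get O(¬recuse_self).
Premise 2 is O(¬recuse_self → take_oath); since O(¬recuse_self), deontic closure gives O(take_oath).
Yet premise 1 states O(¬take_oath).
We now have both O(take_oath) and O(¬take_oath) — take_oath is simultaneously obligatory and forbidden, violating the D-axiom.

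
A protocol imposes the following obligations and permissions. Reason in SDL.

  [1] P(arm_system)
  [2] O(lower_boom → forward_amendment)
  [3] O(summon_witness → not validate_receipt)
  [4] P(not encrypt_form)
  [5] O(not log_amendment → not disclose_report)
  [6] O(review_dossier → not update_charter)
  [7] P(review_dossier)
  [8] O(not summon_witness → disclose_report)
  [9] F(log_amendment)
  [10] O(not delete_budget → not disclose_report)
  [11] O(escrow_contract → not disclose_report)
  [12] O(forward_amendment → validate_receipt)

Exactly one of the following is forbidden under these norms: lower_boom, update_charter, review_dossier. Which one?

Premise 9, F(log_amendment), is equivalent to O(not log_amendment).
From O(not log_amendment) and premise 5, O(not log_amendment → not disclose_report), we obtain O(not disclose_report).
The contrapositive of premise 8 (O(not summon_witness → disclose_report)) is O(not disclose_report → summon_witness), and O(not disclose_report) is already established, so O(summon_witness).
Applying K to premise 3 (O(summon_witness → not validate_receipt)) and O(summon_witness) yields O(not validate_receipt).
Premise 12 is O(forward_amendment → validate_receipt); contrapositively O(not validate_receipt → not forward_amendment). Since O(not validate_receipt) holds, K gives O(not forward_amendment).
Premise 2 is O(lower_boom → forward_amendment); contrapositively O(not forward_amendment → not lower_boom). Since O(not forward_amendment) holds, K gives O(not lower_boom).
So O(not lower_boom) holds, i.e. lower_boom is forbidden. None of the other listed options is forbidden under the premises.

lower_boom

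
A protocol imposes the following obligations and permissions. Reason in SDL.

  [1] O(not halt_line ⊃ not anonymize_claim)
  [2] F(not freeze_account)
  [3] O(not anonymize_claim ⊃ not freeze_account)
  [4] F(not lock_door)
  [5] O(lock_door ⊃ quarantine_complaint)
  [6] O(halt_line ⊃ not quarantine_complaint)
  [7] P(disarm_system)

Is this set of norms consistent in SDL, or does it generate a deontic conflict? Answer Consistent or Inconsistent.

Premise 2, F(not freeze_account), is equivalent to O(freeze_account).
Premise 3, O(not anonymize_claim ⊃ not freeze_account), contraposes to O(freeze_account ⊃ anonymize_claim); with O(freeze_account) we get O(anonymize_claim).
The contrapositive of premise 1 (O(not halt_line ⊃ not anonymize_claim)) is O(anonymize_claim ⊃ halt_line), and O(anonymize_claim) is already established, so O(halt_line).
From O(halt_line) and premise 6, O(halt_line ⊃ not quarantine_complaint), we obtain O(not quarantine_complaint).
Premise 5 is O(lock_door ⊃ quarantine_complaint); contrapositively O(not quarantine_complaint ⊃ not lock_door). Since O(not quarantine_complaint) holds, K gives O(not lock_door).
However, F(not lock_door) at premise 4 amounts to O(lock_door).
We now have both O(not lock_door) and O(lock_door) — lock_door is simultaneously obligatory and forbidden, violating the D-axiom.

Inconsistent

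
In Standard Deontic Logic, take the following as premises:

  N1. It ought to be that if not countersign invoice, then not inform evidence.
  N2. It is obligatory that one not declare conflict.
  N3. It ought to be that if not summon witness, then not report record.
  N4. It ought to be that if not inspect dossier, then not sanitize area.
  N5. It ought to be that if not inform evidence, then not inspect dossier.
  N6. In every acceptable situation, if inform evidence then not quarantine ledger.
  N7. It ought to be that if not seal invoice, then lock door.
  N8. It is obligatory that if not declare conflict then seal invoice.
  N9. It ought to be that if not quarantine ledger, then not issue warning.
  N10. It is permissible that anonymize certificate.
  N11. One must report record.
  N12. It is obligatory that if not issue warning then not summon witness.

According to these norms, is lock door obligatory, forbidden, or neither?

Neither

Premise 7 is O(¬seal_invoice → lock_door), but O(¬seal_invoice) is not derivable from the premises, so it does not yield O(lock_door).
No premise or chain of K-axiom applications forces O(lock_door), and none forces O(¬lock_door). So lock_door is neither obligatory nor forbidden under these norms.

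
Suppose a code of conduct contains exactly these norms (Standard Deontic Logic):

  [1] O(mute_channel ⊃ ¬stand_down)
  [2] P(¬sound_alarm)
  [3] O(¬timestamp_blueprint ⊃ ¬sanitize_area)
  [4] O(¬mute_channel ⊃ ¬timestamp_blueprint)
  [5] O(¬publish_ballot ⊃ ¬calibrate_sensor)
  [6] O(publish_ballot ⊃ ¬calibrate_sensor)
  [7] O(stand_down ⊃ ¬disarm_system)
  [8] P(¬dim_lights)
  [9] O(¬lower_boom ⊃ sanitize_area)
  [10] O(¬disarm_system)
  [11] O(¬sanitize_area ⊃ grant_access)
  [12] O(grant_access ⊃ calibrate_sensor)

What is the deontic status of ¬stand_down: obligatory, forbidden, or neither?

Obligatory

By case analysis on ¬publish_ballot: premise 5 gives O(¬publish_ballot ⊃ ¬calibrate_sensor) and premise 6 gives O(publish_ballot ⊃ ¬calibrate_sensor), so O(¬calibrate_sensor) either way.
Premise 12 is O(grant_access ⊃ calibrate_sensor); contrapositively O(¬calibrate_sensor ⊃ ¬grant_access). Since O(¬calibrate_sensor) holds, K gives O(¬grant_access).
Premise 11, O(¬sanitize_area ⊃ grant_access), contraposes to O(¬grant_access ⊃ sanitize_area); with O(¬grant_access) we get O(sanitize_area).
Premise 3, O(¬timestamp_blueprint ⊃ ¬sanitize_area), contraposes to O(sanitize_area ⊃ timestamp_blueprint); with O(sanitize_area) we get O(timestamp_blueprint).
Premise 4 is O(¬mute_channel ⊃ ¬timestamp_blueprint); contrapositively O(timestamp_blueprint ⊃ mute_channel). Since O(timestamp_blueprint) holds, K gives O(mute_channel).
From O(mute_channel) and premise 1, O(mute_channel ⊃ ¬stand_down), we obtain O(¬stand_down).
Premises 2, 7, 8, 9, 10 do not contribute to this derivation.
Hence ¬stand_down is obligatory.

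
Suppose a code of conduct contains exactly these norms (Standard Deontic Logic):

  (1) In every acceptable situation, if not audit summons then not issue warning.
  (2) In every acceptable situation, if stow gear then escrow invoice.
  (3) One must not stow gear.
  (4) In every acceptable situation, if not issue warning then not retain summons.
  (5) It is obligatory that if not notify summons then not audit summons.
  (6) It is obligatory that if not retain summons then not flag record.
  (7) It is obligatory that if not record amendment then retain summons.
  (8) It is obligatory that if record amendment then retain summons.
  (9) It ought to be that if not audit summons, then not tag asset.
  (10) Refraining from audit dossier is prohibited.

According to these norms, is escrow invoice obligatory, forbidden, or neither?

Premise 2 is O(stow_gear → escrow_invoice), but O(stow_gear) is not derivable from the premises, so it does not yield O(escrow_invoice).
No premise or chain of K-axiom applications forces O(escrow_invoice), and none forces O(¬escrow_invoice). So escrow_invoice is neither obligatory nor forbidden under these norms.

Neither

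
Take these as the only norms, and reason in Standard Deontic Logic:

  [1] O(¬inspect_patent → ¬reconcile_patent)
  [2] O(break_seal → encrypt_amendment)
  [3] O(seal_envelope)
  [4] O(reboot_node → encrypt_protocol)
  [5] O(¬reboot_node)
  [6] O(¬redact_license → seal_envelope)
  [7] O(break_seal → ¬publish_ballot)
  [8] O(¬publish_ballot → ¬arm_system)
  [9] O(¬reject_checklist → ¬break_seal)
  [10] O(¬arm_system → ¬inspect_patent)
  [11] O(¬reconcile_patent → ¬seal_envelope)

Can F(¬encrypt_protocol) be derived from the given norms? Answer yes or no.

No

Premise 4 is O(reboot_node → encrypt_protocol), but O(reboot_node) is not derivable from the premises, so it does not yield O(encrypt_protocol).
No other premise forces O(encrypt_protocol). An ideal world satisfying every premise can still have ¬encrypt_protocol true, so F(¬encrypt_protocol) is not derivable.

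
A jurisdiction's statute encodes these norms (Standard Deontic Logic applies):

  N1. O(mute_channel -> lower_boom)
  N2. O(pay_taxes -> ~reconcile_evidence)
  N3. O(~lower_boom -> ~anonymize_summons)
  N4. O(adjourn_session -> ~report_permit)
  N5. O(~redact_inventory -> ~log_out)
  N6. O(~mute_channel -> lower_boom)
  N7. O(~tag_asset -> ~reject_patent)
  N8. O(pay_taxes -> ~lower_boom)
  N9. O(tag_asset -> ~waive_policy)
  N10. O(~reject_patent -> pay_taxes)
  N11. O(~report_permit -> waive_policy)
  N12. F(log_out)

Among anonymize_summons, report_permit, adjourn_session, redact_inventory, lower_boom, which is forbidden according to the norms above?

adjourn_session

By case analysis on mute_channel: premise 1 gives O(mute_channel -> lower_boom) and premise 6 gives O(~mute_channel -> lower_boom), so O(lower_boom) either way.
Premise 8, O(pay_taxes -> ~lower_boom), contraposes to O(lower_boom -> ~pay_taxes); with O(lower_boom) we get O(~pay_taxes).
The contrapositive of premise 10 (O(~reject_patent -> pay_taxes)) is O(~pay_taxes -> reject_patent), and O(~pay_taxes) is already established, so O(reject_patent).
Premise 7 is O(~tag_asset -> ~reject_patent); contrapositively O(reject_patent -> tag_asset). Since O(reject_patent) holds, K gives O(tag_asset).
With premise 9, O(tag_asset -> ~waive_policy), the K-axiom yields O(~waive_policy).
Premise 11 is O(~report_permit -> waive_policy); contrapositively O(~waive_policy -> report_permit). Since O(~waive_policy) holds, K gives O(report_permit).
The contrapositive of premise 4 (O(adjourn_session -> ~report_permit)) is O(report_permit -> ~adjourn_session), and O(report_permit) is already established, so O(~adjourn_session).
So O(~adjourn_session) holds, i.e. adjourn_session is forbidden. None of the other listed options is forbidden under the premises.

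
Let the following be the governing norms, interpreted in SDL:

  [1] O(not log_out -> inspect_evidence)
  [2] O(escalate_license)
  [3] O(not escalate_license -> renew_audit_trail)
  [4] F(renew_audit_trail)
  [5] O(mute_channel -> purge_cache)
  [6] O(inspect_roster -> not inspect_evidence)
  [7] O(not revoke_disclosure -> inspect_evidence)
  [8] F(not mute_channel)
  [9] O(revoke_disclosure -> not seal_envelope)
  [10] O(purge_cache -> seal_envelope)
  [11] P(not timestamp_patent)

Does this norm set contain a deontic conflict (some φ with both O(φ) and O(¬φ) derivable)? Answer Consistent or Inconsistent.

Consistent

Premise 3 is O(not escalate_license -> renew_audit_trail), but O(not escalate_license) is not derivable from the premises, so it does not yield O(renew_audit_trail).
So O(renew_audit_trail) is not derivable, and the apparent clash with O(not renew_audit_trail) does not arise.
A world satisfying every obligation exists (e.g. escalate_license=true, inspect_evidence=true, inspect_roster=false, log_out=false, mute_channel=true, purge_cache=true, renew_audit_trail=false, revoke_disclosure=false, seal_envelope=true, timestamp_patent=false); no atom is both obligatory and forbidden, so the set is consistent.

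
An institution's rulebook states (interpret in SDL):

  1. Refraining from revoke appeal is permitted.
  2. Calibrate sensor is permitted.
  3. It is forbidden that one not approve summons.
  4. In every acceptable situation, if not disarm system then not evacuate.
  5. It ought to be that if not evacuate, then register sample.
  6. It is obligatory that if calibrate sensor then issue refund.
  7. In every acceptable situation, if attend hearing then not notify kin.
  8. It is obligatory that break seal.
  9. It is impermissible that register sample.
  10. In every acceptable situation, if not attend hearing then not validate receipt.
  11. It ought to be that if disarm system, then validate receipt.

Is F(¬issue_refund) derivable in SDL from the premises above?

Premise 6 is O(calibrate_sensor → issue_refund), but O(calibrate_sensor) is not derivable from the premises (the permission P(calibrate_sensor) asserts only ¬O(¬calibrate_sensor), not O(calibrate_sensor)), so it does not yield O(issue_refund).
No other premise forces O(issue_refund). An ideal world satisfying every premise can still have ¬issue_refund true, so F(¬issue_refund) is not derivable.

No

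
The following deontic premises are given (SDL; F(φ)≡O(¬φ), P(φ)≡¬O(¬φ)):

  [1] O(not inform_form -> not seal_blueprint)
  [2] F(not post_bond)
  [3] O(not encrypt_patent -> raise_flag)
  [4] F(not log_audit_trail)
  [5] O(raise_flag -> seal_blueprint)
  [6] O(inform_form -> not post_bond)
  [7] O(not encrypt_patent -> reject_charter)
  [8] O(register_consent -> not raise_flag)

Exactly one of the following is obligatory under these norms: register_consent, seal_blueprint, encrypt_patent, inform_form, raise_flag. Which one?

F(not post_bond) at premise 2 means O(post_bond).
Premise 6 is O(inform_form -> not post_bond); contrapositively O(post_bond -> not inform_form). Since O(post_bond) holds, K gives O(not inform_form).
From O(not inform_form) and premise 1, O(not inform_form -> not seal_blueprint), we obtain O(not seal_blueprint).
The contrapositive of premise 5 (O(raise_flag -> seal_blueprint)) is O(not seal_blueprint -> not raise_flag), and O(not seal_blueprint) is already established, so O(not raise_flag).
The contrapositive of premise 3 (O(not encrypt_patent -> raise_flag)) is O(not raise_flag -> encrypt_patent), and O(not raise_flag) is already established, so O(encrypt_patent).
So O(encrypt_patent) holds — encrypt_patent is obligatory. None of the other listed options is made obligatory by any chain of premises.

encrypt_patent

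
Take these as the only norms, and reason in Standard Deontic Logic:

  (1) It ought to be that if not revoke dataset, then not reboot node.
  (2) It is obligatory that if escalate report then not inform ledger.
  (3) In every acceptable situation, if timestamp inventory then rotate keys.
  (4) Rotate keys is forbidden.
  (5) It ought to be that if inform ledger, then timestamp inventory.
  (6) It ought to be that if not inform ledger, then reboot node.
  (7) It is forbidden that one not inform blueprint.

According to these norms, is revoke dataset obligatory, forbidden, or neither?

F(rotate_keys) at premise 4 means O(¬rotate_keys).
The contrapositive of premise 3 (O(timestamp_inventory → rotate_keys)) is O(¬rotate_keys → ¬timestamp_inventory), and O(¬rotate_keys) is already established, so O(¬timestamp_inventory).
Premise 5, O(inform_ledger → timestamp_inventory), contraposes to O(¬timestamp_inventory → ¬inform_ledger); with O(¬timestamp_inventory) we get O(¬inform_ledger).
With premise 6, O(¬inform_ledger → reboot_node), the K-axiom yields O(reboot_node).
The contrapositive of premise 1 (O(¬revoke_dataset → ¬reboot_node)) is O(reboot_node → revoke_dataset), and O(reboot_node) is already established, so O(revoke_dataset).
Premises 2, 7 do not contribute to this derivation.
Hence revoke_dataset is obligatory.

Obligatory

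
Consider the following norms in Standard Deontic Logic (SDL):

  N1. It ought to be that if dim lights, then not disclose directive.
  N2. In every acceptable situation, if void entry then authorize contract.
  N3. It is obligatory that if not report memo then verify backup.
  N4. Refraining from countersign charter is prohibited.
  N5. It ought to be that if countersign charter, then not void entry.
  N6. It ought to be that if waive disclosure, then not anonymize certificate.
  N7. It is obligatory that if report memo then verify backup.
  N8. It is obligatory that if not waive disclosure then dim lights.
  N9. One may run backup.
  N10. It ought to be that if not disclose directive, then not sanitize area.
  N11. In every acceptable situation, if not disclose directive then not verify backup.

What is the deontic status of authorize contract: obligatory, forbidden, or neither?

Premise 2 is O(void_entry → authorize_contract), but O(void_entry) is not derivable from the premises, so it does not yield O(authorize_contract).
No premise or chain of K-axiom applications forces O(authorize_contract), and none forces O(¬authorize_contract). So authorize_contract is neither obligatory nor forbidden under these norms.

Neither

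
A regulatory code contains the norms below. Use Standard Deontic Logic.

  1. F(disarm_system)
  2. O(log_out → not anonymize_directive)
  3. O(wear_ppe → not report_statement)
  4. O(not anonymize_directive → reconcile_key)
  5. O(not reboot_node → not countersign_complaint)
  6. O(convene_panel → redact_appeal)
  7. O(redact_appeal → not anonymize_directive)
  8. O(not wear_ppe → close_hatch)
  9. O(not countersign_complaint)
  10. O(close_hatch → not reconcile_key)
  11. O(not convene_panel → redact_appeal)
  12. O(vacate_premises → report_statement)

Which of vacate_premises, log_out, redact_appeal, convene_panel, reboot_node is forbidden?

By case analysis on not convene_panel: premise 11 gives O(not convene_panel → redact_appeal) and premise 6 gives O(convene_panel → redact_appeal), so O(redact_appeal) either way.
Applying K to premise 7 (O(redact_appeal → not anonymize_directive)) and O(redact_appeal) yields O(not anonymize_directive).
Applying K to premise 4 (O(not anonymize_directive → reconcile_key)) and O(not anonymize_directive) yields O(reconcile_key).
Premise 10, O(close_hatch → not reconcile_key), contraposes to O(reconcile_key → not close_hatch); with O(reconcile_key) we get O(not close_hatch).
Premise 8 is O(not wear_ppe → close_hatch); contrapositively O(not close_hatch → wear_ppe). Since O(not close_hatch) holds, K gives O(wear_ppe).
Applying K to premise 3 (O(wear_ppe → not report_statement)) and O(wear_ppe) yields O(not report_statement).
The contrapositive of premise 12 (O(vacate_premises → report_statement)) is O(not report_statement → not vacate_premises), and O(not report_statement) is already established, so O(not vacate_premises).
So O(not vacate_premises) holds, i.e. vacate_premises is forbidden. None of the other listed options is forbidden under the premises.

vacate_premises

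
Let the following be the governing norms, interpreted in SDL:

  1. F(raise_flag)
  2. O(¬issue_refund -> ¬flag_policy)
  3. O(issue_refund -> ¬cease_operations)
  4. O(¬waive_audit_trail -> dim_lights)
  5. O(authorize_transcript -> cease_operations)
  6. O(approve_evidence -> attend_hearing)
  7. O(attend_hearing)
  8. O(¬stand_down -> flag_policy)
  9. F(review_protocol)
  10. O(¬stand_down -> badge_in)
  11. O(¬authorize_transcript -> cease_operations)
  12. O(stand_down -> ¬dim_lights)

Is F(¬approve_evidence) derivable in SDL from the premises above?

No

Premise 6 is O(approve_evidence -> attend_hearing); even if O(attend_hearing) held, inferring O(approve_evidence) would be affirming the consequent — invalid.
No other premise forces O(approve_evidence). An ideal world satisfying every premise can still have ¬approve_evidence true, so F(¬approve_evidence) is not derivable.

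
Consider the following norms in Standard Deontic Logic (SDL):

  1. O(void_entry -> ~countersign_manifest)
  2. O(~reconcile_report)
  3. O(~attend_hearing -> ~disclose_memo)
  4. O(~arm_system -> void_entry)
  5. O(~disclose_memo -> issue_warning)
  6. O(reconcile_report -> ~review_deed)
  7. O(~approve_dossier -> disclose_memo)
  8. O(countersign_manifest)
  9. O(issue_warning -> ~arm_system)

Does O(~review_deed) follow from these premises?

Premise 6 is O(reconcile_report -> ~review_deed), but O(reconcile_report) is not derivable from the premises, so it does not yield O(~review_deed).
No other premise forces O(~review_deed). An ideal world satisfying every premise can still have ~review_deed false, so O(~review_deed) is not derivable.

No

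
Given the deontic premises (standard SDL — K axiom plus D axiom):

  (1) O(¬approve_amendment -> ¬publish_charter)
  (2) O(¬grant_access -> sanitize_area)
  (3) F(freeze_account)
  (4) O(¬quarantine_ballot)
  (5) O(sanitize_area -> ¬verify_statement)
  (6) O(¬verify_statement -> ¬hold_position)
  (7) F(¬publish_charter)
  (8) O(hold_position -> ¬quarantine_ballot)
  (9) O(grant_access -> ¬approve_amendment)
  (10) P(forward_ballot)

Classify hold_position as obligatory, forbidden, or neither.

Premise 7 is F(¬publish_charter), i.e. O(publish_charter).
Premise 1, O(¬approve_amendment -> ¬publish_charter), contraposes to O(publish_charter -> approve_amendment); with O(publish_charter) we get O(approve_amendment).
Premise 9 is O(grant_access -> ¬approve_amendment); contrapositively O(approve_amendment -> ¬grant_access). Since O(approve_amendment) holds, K gives O(¬grant_access).
With premise 2, O(¬grant_access -> sanitize_area), the K-axiom yields O(sanitize_area).
With premise 5, O(sanitize_area -> ¬verify_statement), the K-axiom yields O(¬verify_statement).
Premise 6 is O(¬verify_statement -> ¬hold_position); since O(¬verify_statement), deontic closure gives O(¬hold_position).
Premises 3, 4, 8, 10 do not contribute to this derivation.
Thus O(¬hold_position), which is F(hold_position): hold_position is forbidden.

Forbidden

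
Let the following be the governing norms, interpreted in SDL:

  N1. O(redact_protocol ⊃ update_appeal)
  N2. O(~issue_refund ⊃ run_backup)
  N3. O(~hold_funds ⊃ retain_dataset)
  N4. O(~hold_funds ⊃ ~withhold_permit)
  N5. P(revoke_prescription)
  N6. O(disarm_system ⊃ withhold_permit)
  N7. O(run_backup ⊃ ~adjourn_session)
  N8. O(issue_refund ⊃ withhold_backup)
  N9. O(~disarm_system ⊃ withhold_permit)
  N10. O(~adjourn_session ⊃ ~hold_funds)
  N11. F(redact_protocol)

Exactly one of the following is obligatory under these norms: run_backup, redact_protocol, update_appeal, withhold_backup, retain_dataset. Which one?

Premises 9 and 6 cover both cases: O(~disarm_system ⊃ withhold_permit) and O(disarm_system ⊃ withhold_permit). Since ~disarm_system ∨ disarm_system is a tautology, O(withhold_permit) follows.
Premise 4 is O(~hold_funds ⊃ ~withhold_permit); contrapositively O(withhold_permit ⊃ hold_funds). Since O(withhold_permit) holds, K gives O(hold_funds).
The contrapositive of premise 10 (O(~adjourn_session ⊃ ~hold_funds)) is O(hold_funds ⊃ adjourn_session), and O(hold_funds) is already established, so O(adjourn_session).
Premise 7 is O(run_backup ⊃ ~adjourn_session); contrapositively O(adjourn_session ⊃ ~run_backup). Since O(adjourn_session) holds, K gives O(~run_backup).
Premise 2 is O(~issue_refund ⊃ run_backup); contrapositively O(~run_backup ⊃ issue_refund). Since O(~run_backup) holds, K gives O(issue_refund).
Applying K to premise 8 (O(issue_refund ⊃ withhold_backup)) and O(issue_refund) yields O(withhold_backup).
So O(withhold_backup) holds — withhold_backup is obligatory. None of the other listed options is made obligatory by any chain of premises.

withhold_backup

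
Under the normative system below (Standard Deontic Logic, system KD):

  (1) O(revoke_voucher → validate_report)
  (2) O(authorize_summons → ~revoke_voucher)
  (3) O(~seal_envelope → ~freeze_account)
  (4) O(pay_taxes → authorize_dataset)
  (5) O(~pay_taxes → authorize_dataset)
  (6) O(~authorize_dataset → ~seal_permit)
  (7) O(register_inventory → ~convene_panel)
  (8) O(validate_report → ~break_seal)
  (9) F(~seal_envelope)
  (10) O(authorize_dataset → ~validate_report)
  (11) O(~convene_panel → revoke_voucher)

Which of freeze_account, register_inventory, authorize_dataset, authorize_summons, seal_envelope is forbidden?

By case analysis on ~pay_taxes: premise 5 gives O(~pay_taxes → authorize_dataset) and premise 4 gives O(pay_taxes → authorize_dataset), so O(authorize_dataset) either way.
Applying K to premise 10 (O(authorize_dataset → ~validate_report)) and O(authorize_dataset) yields O(~validate_report).
Premise 1 is O(revoke_voucher → validate_report); contrapositively O(~validate_report → ~revoke_voucher). Since O(~validate_report) holds, K gives O(~revoke_voucher).
The contrapositive of premise 11 (O(~convene_panel → revoke_voucher)) is O(~revoke_voucher → convene_panel), and O(~revoke_voucher) is already established, so O(convene_panel).
Premise 7, O(register_inventory → ~convene_panel), contraposes to O(convene_panel → ~register_inventory); with O(convene_panel) we get O(~register_inventory).
So O(~register_inventory) holds, i.e. register_inventory is forbidden. None of the other listed options is forbidden under the premises.

register_inventory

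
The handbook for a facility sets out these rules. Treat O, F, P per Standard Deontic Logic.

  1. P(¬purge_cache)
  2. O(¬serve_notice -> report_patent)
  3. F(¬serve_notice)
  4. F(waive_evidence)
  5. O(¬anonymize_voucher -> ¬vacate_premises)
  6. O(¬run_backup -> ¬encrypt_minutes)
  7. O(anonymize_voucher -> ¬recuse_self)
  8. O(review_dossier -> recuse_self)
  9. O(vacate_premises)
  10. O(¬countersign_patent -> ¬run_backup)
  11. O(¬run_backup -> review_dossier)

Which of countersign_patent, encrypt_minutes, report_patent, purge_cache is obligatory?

countersign_patent

Premise 9 states O(vacate_premises) outright.
Premise 5 is O(¬anonymize_voucher -> ¬vacate_premises); contrapositively O(vacate_premises -> anonymize_voucher). Since O(vacate_premises) holds, K gives O(anonymize_voucher).
From O(anonymize_voucher) and premise 7, O(anonymize_voucher -> ¬recuse_self), we obtain O(¬recuse_self).
Premise 8, O(review_dossier -> recuse_self), contraposes to O(¬recuse_self -> ¬review_dossier); with O(¬recuse_self) we get O(¬review_dossier).
Premise 11 is O(¬run_backup -> review_dossier); contrapositively O(¬review_dossier -> run_backup). Since O(¬review_dossier) holds, K gives O(run_backup).
The contrapositive of premise 10 (O(¬countersign_patent -> ¬run_backup)) is O(run_backup -> countersign_patent), and O(run_backup) is already established, so O(countersign_patent).
So O(countersign_patent) holds — countersign_patent is obligatory. None of the other listed options is made obligatory by any chain of premises.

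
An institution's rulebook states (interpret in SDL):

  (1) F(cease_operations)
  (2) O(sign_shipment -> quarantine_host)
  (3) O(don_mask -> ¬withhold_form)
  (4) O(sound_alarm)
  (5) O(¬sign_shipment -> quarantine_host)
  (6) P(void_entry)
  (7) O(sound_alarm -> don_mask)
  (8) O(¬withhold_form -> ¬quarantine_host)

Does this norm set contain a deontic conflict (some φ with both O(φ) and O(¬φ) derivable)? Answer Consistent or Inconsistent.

Premises 2 and 5 cover both cases: O(sign_shipment -> quarantine_host) and O(¬sign_shipment -> quarantine_host). Since sign_shipment ∨ ¬sign_shipment is a tautology, O(quarantine_host) follows.
The contrapositive of premise 8 (O(¬withhold_form -> ¬quarantine_host)) is O(quarantine_host -> withhold_form), and O(quarantine_host) is already established, so O(withhold_form).
Premise 3, O(don_mask -> ¬withhold_form), contraposes to O(withhold_form -> ¬don_mask); with O(withhold_form) we get O(¬don_mask).
The contrapositive of premise 7 (O(sound_alarm -> don_mask)) is O(¬don_mask -> ¬sound_alarm), and O(¬don_mask) is already established, so O(¬sound_alarm).
But premise 4 directly asserts O(sound_alarm).
We now have both O(¬sound_alarm) and O(sound_alarm) — sound_alarm is simultaneously obligatory and forbidden, violating the D-axiom.

Inconsistent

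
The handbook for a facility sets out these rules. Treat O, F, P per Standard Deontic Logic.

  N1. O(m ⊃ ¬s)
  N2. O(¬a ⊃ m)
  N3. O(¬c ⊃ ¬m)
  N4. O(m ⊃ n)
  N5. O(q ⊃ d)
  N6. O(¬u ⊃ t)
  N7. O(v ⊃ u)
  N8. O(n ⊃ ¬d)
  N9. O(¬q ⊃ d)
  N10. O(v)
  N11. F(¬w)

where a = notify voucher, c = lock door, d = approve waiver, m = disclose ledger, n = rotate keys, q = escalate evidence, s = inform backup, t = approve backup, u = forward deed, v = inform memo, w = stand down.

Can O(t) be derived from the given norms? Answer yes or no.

Premise 6 is O(¬u ⊃ t), but O(¬u) is not derivable from the premises, so it does not yield O(t).
No other premise forces O(t). An ideal world satisfying every premise can still have t false, so O(t) is not derivable.

No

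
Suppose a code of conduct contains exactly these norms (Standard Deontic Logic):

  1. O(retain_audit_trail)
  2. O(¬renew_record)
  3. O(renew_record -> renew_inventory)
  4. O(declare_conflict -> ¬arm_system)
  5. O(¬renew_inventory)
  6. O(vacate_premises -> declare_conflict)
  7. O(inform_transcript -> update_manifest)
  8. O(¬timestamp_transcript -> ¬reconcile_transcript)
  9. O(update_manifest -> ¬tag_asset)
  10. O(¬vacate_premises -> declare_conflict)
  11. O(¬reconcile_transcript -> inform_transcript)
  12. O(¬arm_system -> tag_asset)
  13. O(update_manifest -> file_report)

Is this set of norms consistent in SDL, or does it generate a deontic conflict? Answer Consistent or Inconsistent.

Premise 3 is O(renew_record -> renew_inventory), but O(renew_record) is not derivable from the premises, so it does not yield O(renew_inventory).
So O(renew_inventory) is not derivable, and the apparent clash with O(¬renew_inventory) does not arise.
A world satisfying every obligation exists (e.g. arm_system=false, declare_conflict=true, file_report=false, inform_transcript=false, reconcile_transcript=true, renew_inventory=false, renew_record=false, retain_audit_trail=true, tag_asset=true, timestamp_transcript=true, update_manifest=false, vacate_premises=false); no atom is both obligatory and forbidden, so the set is consistent.

Consistent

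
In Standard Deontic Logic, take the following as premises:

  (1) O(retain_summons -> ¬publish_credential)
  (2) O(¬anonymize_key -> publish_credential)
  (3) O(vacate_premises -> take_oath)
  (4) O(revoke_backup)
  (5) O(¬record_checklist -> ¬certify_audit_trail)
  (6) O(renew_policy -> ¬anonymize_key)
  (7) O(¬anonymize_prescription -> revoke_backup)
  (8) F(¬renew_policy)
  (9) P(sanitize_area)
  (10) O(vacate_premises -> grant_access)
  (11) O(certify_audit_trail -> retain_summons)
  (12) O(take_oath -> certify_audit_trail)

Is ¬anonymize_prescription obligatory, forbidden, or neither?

Premise 7 is O(¬anonymize_prescription -> revoke_backup); even if O(revoke_backup) held, inferring O(¬anonymize_prescription) would be affirming the consequent — invalid.
No premise or chain of K-axiom applications forces O(¬anonymize_prescription), and none forces O(anonymize_prescription). So ¬anonymize_prescription is neither obligatory nor forbidden under these norms.

Neither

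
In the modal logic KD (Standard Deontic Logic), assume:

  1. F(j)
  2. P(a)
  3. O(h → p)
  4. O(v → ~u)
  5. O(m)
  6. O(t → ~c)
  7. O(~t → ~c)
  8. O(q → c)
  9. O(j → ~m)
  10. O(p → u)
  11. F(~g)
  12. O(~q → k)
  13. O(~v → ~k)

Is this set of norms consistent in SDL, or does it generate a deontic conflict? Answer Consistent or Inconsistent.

Premise 9 is O(j → ~m), but O(j) is not derivable from the premises, so it does not yield O(~m).
So O(~m) is not derivable, and the apparent clash with O(m) does not arise.
A world satisfying every obligation exists (e.g. a=false, c=false, g=true, h=false, j=false, k=true, m=true, p=false, q=false, t=false, u=false, v=true); no atom is both obligatory and forbidden, so the set is consistent.

Consistent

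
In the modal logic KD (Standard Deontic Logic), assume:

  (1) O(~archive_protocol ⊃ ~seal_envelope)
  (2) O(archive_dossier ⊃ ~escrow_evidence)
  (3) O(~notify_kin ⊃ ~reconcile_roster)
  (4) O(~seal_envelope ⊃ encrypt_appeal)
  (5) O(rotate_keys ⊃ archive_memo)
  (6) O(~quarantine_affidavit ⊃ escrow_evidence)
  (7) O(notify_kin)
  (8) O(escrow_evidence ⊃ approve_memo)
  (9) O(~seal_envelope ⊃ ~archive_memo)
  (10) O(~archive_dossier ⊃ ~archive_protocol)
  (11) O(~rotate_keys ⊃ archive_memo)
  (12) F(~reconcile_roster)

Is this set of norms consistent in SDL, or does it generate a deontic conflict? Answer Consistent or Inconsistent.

Consistent

Premise 3 is O(~notify_kin ⊃ ~reconcile_roster), but O(~notify_kin) is not derivable from the premises, so it does not yield O(~reconcile_roster).
So O(~reconcile_roster) is not derivable, and the apparent clash with O(reconcile_roster) does not arise.
A world satisfying every obligation exists (e.g. approve_memo=false, archive_dossier=true, archive_memo=true, archive_protocol=true, encrypt_appeal=false, escrow_evidence=false, notify_kin=true, quarantine_affidavit=true, reconcile_roster=true, rotate_keys=false, seal_envelope=true); no atom is both obligatory and forbidden, so the set is consistent.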